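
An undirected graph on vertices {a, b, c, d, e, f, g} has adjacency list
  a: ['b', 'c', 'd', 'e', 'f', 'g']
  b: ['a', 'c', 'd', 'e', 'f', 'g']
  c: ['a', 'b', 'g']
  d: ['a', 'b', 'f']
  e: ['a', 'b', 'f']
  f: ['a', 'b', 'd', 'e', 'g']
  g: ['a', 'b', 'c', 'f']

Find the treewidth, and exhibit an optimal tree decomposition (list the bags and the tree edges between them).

Treewidth 3.
One such decomposition:
Bags: B1 = {a, b, d, f}  B2 = {a, b, f, g}  B3 = {a, b, e, f}  B4 = {a, b, c, g}
Tree: B1–B2, B2–B3, B2–B4

Each bag holds 4 vertices, so the decomposition has width 3, which upper-bounds the treewidth. For the lower bound, the 4 vertices {a, b, c, g} are pairwise adjacent, and any tree decomposition puts a clique entirely inside one bag — forcing width ≥ 3. The upper and lower bounds meet at 3, so that is the treewidth.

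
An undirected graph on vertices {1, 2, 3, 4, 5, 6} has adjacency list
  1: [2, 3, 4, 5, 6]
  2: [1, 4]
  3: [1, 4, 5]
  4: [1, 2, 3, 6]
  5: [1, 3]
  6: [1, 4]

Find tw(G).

A width-2 tree decomposition is:
Bags: B1 = {1, 3, 4}  B2 = {1, 2, 4}  B3 = {1, 4, 6}  B4 = {1, 3, 5}
Tree: B1–B2, B2–B3, B1–B4
Each bag holds 3 vertices, so the decomposition has width 2, which upper-bounds the treewidth. On the other hand G contains the 3-clique {1, 2, 4}. A clique must lie in a single bag of any decomposition, so no decomposition can have width below 2. Combining the bounds, tw(G) = 2.

2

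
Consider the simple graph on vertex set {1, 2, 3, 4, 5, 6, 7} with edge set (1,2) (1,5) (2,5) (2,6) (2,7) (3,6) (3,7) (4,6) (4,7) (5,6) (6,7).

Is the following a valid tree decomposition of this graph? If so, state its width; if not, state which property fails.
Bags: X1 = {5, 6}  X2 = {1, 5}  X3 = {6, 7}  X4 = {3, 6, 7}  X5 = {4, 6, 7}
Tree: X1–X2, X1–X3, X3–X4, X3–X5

No — vertex 2 appears in no bag.

A tree decomposition must satisfy three properties: every vertex lies in some bag; for every edge, both endpoints lie together in some bag; and for every vertex, the bags containing it form a connected subtree. Here vertex 2 appears in no bag, so the decomposition is invalid.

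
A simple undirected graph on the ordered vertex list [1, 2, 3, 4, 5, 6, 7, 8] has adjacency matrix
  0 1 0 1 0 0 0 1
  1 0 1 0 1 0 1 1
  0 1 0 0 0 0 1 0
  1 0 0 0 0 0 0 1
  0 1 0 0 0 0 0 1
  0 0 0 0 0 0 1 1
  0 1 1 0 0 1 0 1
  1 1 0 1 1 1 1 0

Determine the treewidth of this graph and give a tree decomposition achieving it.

Each bag holds 3 vertices, so the decomposition has width 2, which upper-bounds the treewidth. On the other hand G contains the 3-clique {1, 2, 8}. A clique must lie in a single bag of any decomposition, so no decomposition can have width below 2. The upper and lower bounds meet at 2, so that is the treewidth.

Treewidth 2.
One such decomposition:
Bags: B1 = {6, 7, 8}  B2 = {2, 7, 8}  B3 = {2, 3, 7}  B4 = {1, 2, 8}  B5 = {2, 5, 8}  B6 = {1, 4, 8}
Tree: B1–B2, B2–B3, B2–B4, B2–B5, B4–B6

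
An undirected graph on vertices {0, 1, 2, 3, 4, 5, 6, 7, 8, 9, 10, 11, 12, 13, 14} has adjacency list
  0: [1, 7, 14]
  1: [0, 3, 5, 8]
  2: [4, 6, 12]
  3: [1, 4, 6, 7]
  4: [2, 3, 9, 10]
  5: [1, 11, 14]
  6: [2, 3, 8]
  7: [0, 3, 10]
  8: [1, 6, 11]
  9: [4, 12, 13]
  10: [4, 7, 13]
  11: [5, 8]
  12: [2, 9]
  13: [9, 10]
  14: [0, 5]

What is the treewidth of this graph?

3

A width-3 tree decomposition is:
Bags: B1 = {2, 9, 12, 13}  B2 = {2, 4, 9, 13}  B3 = {2, 4, 10, 13}  B4 = {2, 4, 6, 10}  B5 = {3, 4, 6, 10}  B6 = {3, 6, 7, 10}  B7 = {3, 6, 7, 8}  B8 = {1, 3, 7, 8}  B9 = {0, 1, 7, 8}  B10 = {0, 1, 8, 11}  B11 = {0, 1, 5, 11}  B12 = {0, 5, 11, 14}
Tree: B1–B2, B2–B3, B3–B4, B4–B5, B5–B6, B6–B7, B7–B8, B8–B9, B9–B10, B10–B11, B11–B12
The largest bag has 4 vertices, giving width 3; this decomposition certifies tw(G) ≤ 3. For the lower bound: the 4 vertex sets {9,12,13}, {2}, {4}, {3,6,7,10} are disjoint, each induces a connected subgraph, and every pair is joined by at least one edge of G. Contracting each set to a single vertex therefore yields K_{4} as a minor, and since treewidth is minor-monotone, tw(G) ≥ tw(K_{4}) = 3. Combining the bounds, tw(G) = 3.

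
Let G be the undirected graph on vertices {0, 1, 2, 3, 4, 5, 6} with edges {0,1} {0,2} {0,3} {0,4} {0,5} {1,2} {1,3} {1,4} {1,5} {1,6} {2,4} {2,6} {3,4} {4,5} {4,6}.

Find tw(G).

A width-3 tree decomposition is:
Bags: B1 = {0, 1, 3, 4}  B2 = {0, 1, 4, 5}  B3 = {0, 1, 2, 4}  B4 = {1, 2, 4, 6}
Tree: B1–B2, B1–B3, B3–B4
Every bag has size at most 4, so the width is 4 − 1 = 3 and tw(G) ≤ 3. On the other hand G contains the 4-clique {0, 1, 2, 4}. A clique must lie in a single bag of any decomposition, so no decomposition can have width below 3. Combining the bounds, tw(G) = 3.

3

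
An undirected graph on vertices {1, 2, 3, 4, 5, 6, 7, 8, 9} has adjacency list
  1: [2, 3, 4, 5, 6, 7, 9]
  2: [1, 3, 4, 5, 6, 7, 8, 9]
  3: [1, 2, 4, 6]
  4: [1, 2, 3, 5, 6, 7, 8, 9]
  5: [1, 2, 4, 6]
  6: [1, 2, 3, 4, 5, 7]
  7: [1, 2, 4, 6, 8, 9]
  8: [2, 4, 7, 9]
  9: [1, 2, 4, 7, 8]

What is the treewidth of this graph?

4

A width-4 tree decomposition is:
Bags: B1 = {1, 2, 4, 7, 9}  B2 = {2, 4, 7, 8, 9}  B3 = {1, 2, 4, 6, 7}  B4 = {1, 2, 3, 4, 6}  B5 = {1, 2, 4, 5, 6}
Tree: B1–B2, B1–B3, B3–B4, B3–B5
Every bag has size at most 5, so the width is 5 − 1 = 4 and tw(G) ≤ 4. Conversely, {2, 4, 7, 8, 9} is a clique of size 5, and the vertices of any clique must share a bag in every tree decomposition; so some bag has ≥ 5 vertices and tw(G) ≥ 4. Combining the bounds, tw(G) = 4.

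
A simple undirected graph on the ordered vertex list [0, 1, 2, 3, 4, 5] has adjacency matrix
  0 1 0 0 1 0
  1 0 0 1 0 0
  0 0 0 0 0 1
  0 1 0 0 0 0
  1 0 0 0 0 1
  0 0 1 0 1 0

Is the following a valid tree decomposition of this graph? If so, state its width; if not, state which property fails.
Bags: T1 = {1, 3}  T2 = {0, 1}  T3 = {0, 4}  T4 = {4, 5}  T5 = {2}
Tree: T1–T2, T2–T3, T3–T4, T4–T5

A tree decomposition must satisfy three properties: every vertex lies in some bag; for every edge, both endpoints lie together in some bag; and for every vertex, the bags containing it form a connected subtree. Here edge (5,2) lies in no bag, so the decomposition is invalid.

No — edge (5,2) lies in no bag.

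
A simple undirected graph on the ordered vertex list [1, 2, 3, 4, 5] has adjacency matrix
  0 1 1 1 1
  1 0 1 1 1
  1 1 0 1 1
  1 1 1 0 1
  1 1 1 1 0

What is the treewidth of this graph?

4

A width-4 tree decomposition is:
Bags: B1 = {1, 2, 3, 4, 5}
Tree: (single bag)
A single bag containing all 5 vertices is trivially a valid decomposition of width 4. Conversely, {1, 2, 3, 4, 5} is a clique of size 5, and the vertices of any clique must share a bag in every tree decomposition; so some bag has ≥ 5 vertices and tw(G) ≥ 4. Therefore the treewidth is 4.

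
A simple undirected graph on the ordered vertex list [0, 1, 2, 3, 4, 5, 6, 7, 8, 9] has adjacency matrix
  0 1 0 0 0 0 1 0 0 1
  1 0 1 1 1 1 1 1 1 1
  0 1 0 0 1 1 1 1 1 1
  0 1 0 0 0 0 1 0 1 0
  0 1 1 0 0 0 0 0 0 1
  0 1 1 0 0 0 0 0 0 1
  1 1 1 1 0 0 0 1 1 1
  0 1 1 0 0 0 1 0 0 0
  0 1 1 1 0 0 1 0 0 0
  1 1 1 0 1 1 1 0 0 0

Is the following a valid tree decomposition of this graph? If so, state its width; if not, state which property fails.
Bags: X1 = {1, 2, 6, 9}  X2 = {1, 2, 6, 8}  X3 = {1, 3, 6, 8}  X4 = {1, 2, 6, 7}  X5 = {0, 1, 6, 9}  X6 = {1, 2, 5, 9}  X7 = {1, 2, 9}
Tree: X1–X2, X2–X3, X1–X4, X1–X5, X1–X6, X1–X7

No — vertex 4 appears in no bag.

A tree decomposition must satisfy three properties: every vertex lies in some bag; for every edge, both endpoints lie together in some bag; and for every vertex, the bags containing it form a connected subtree. Here vertex 4 appears in no bag, so the decomposition is invalid.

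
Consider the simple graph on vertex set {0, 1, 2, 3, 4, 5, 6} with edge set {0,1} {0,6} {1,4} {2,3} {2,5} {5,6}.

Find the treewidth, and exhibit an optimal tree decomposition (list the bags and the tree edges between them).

Treewidth 1.
One such decomposition:
Bags: B1 = {1, 4}  B2 = {0, 1}  B3 = {0, 6}  B4 = {5, 6}  B5 = {2, 5}  B6 = {2, 3}
Tree: B1–B2, B2–B3, B3–B4, B4–B5, B5–B6

Each bag holds 2 vertices, so the decomposition has width 1, which upper-bounds the treewidth. Since G has at least one edge (e.g. 4–1), it is not an edgeless graph, so tw(G) ≥ 1. Hence tw(G) = 1 exactly.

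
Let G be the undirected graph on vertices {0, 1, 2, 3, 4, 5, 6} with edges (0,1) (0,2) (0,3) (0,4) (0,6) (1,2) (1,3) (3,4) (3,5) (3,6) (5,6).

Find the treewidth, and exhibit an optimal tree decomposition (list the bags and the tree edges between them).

Every bag has size at most 3, so the width is 3 − 1 = 2 and tw(G) ≤ 2. For the lower bound, the 3 vertices {0, 1, 2} are pairwise adjacent, and any tree decomposition puts a clique entirely inside one bag — forcing width ≥ 2. Therefore the treewidth is 2.

Treewidth 2.
One such decomposition:
Bags: B1 = {3, 5, 6}  B2 = {0, 3, 6}  B3 = {0, 1, 3}  B4 = {0, 3, 4}  B5 = {0, 1, 2}
Tree: B1–B2, B2–B3, B3–B4, B3–B5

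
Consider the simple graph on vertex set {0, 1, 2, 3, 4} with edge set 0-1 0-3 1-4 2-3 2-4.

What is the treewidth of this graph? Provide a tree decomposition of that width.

Every bag has size at most 3, so the width is 3 − 1 = 2 and tw(G) ≤ 2. Since 4–2–3–0–1–4 is a cycle in G, G is not acyclic. Forests are exactly the graphs of treewidth ≤ 1, so tw(G) ≥ 2. The upper and lower bounds meet at 2, so that is the treewidth.

Treewidth 2.
Bags: B1 = {2, 3, 4}  B2 = {0, 3, 4}  B3 = {0, 1, 4}
Tree: B1–B2, B2–B3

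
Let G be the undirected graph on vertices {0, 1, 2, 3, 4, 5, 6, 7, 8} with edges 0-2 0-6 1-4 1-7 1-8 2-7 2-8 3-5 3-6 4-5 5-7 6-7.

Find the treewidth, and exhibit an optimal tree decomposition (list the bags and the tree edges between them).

Every bag has size at most 4, so the width is 4 − 1 = 3 and tw(G) ≤ 3. For the lower bound: the 4 vertex sets {1,4,8}, {5}, {7}, {0,2,3,6} are disjoint, each induces a connected subgraph, and every pair is joined by at least one edge of G. Contracting each set to a single vertex therefore yields K_{4} as a minor, and since treewidth is minor-monotone, tw(G) ≥ tw(K_{4}) = 3. Therefore the treewidth is 3.

Treewidth 3.
One optimal decomposition is:
Bags: B1 = {1, 4, 5, 8}  B2 = {1, 5, 7, 8}  B3 = {2, 5, 7, 8}  B4 = {2, 3, 5, 7}  B5 = {2, 3, 6, 7}  B6 = {0, 2, 3, 6}
Tree: B1–B2, B2–B3, B3–B4, B4–B5, B5–B6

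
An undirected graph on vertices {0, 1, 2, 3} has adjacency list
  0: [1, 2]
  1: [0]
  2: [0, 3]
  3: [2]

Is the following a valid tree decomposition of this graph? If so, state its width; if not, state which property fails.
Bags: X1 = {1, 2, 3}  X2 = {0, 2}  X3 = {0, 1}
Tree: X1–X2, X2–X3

A tree decomposition must satisfy three properties: every vertex lies in some bag; for every edge, both endpoints lie together in some bag; and for every vertex, the bags containing it form a connected subtree. Here bags containing vertex 1 are not connected in the tree, so the decomposition is invalid.

No — bags containing vertex 1 are not connected in the tree.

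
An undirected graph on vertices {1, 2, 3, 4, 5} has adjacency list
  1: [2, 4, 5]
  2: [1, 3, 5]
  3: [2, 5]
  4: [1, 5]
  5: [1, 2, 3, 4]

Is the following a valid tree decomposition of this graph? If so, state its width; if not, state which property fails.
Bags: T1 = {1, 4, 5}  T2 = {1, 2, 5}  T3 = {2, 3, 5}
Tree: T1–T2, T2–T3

Every vertex of G appears in some bag (union = {1, 2, 3, 4, 5}); every edge is covered by a bag; and for each vertex v the set of bags containing v is connected in the bag tree. The decomposition is therefore valid. The largest bag has 3 vertices, so the width is 2.

Yes; width 2.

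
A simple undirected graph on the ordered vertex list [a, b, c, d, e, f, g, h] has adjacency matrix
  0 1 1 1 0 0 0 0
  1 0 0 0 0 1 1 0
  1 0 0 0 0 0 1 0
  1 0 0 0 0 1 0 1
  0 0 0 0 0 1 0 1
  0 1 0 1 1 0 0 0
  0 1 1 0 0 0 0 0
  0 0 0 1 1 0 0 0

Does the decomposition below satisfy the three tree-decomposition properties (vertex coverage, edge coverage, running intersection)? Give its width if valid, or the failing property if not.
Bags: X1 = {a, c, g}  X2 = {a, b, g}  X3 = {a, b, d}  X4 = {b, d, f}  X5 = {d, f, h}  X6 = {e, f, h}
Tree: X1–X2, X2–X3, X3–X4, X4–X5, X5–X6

Vertex coverage: the bags together contain {a, b, c, d, e, f, g, h}, the full vertex set. Edge coverage: each edge of G has both endpoints in at least one bag. Running intersection: for every vertex, the bags containing it form a connected subtree. All three properties hold, so this is a valid tree decomposition of width max|bag| − 1 = 2, and hence tw(G) ≤ 2.

Yes; width 2.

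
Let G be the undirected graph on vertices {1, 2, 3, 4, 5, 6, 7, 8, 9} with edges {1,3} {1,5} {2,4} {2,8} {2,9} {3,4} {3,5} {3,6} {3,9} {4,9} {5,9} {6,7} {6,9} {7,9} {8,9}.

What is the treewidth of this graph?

A width-2 tree decomposition is:
Bags: B1 = {3, 4, 9}  B2 = {2, 4, 9}  B3 = {3, 5, 9}  B4 = {2, 8, 9}  B5 = {3, 6, 9}  B6 = {6, 7, 9}  B7 = {1, 3, 5}
Tree: B1–B2, B1–B3, B2–B4, B3–B5, B5–B6, B3–B7
The largest bag has 3 vertices, giving width 2; this decomposition certifies tw(G) ≤ 2. On the other hand G contains the 3-clique {1, 3, 5}. A clique must lie in a single bag of any decomposition, so no decomposition can have width below 2. Hence tw(G) = 2 exactly.

2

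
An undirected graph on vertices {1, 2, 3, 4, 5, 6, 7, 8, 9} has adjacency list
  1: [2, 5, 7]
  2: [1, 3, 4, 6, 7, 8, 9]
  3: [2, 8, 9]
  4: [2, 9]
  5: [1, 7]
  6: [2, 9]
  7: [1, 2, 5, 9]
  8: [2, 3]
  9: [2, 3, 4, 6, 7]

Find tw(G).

2

A width-2 tree decomposition is:
Bags: B1 = {2, 3, 9}  B2 = {2, 6, 9}  B3 = {2, 7, 9}  B4 = {2, 4, 9}  B5 = {1, 2, 7}  B6 = {1, 5, 7}  B7 = {2, 3, 8}
Tree: B1–B2, B2–B3, B3–B4, B3–B5, B5–B6, B1–B7
The largest bag has 3 vertices, giving width 2; this decomposition certifies tw(G) ≤ 2. On the other hand G contains the 3-clique {2, 3, 8}. A clique must lie in a single bag of any decomposition, so no decomposition can have width below 2. Combining the bounds, tw(G) = 2.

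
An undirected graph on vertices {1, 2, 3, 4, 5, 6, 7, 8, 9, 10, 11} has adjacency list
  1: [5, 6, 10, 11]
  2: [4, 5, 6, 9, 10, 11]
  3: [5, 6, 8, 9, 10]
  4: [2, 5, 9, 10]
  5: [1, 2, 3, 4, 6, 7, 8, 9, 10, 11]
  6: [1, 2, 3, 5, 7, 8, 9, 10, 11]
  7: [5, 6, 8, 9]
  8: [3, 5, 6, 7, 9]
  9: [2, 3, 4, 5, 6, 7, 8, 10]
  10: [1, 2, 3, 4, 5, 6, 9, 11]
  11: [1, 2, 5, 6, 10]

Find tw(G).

A width-4 tree decomposition is:
Bags: B1 = {3, 5, 6, 8, 9}  B2 = {3, 5, 6, 9, 10}  B3 = {2, 5, 6, 9, 10}  B4 = {2, 5, 6, 10, 11}  B5 = {2, 4, 5, 9, 10}  B6 = {1, 5, 6, 10, 11}  B7 = {5, 6, 7, 8, 9}
Tree: B1–B2, B2–B3, B3–B4, B3–B5, B4–B6, B1–B7
Every bag has size at most 5, so the width is 5 − 1 = 4 and tw(G) ≤ 4. On the other hand G contains the 5-clique {2, 4, 5, 9, 10}. A clique must lie in a single bag of any decomposition, so no decomposition can have width below 4. Hence tw(G) = 4 exactly.

4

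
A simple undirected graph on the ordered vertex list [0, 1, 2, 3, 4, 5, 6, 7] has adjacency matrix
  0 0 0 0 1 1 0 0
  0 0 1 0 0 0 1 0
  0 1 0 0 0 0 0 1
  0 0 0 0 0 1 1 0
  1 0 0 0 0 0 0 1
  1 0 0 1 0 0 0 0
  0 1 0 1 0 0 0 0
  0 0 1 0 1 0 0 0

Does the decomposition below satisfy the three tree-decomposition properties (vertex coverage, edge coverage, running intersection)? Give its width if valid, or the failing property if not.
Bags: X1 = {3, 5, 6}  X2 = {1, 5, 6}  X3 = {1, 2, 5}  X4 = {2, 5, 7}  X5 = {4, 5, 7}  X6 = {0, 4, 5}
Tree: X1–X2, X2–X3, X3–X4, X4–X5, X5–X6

Vertex coverage: the bags together contain {0, 1, 2, 3, 4, 5, 6, 7}, the full vertex set. Edge coverage: each edge of G has both endpoints in at least one bag. Running intersection: for every vertex, the bags containing it form a connected subtree. All three properties hold, so this is a valid tree decomposition of width max|bag| − 1 = 2, and hence tw(G) ≤ 2.

Yes; width 2.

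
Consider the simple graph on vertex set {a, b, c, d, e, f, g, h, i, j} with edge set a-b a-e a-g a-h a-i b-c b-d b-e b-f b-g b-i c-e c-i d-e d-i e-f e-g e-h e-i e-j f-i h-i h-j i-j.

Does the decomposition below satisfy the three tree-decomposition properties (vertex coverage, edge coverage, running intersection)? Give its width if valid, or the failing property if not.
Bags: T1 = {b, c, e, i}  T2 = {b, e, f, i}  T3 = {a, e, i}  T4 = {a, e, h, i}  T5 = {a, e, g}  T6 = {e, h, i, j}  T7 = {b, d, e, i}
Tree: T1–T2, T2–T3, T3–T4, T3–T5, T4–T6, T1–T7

No — edge (b,a) lies in no bag.

A tree decomposition must satisfy three properties: every vertex lies in some bag; for every edge, both endpoints lie together in some bag; and for every vertex, the bags containing it form a connected subtree. Here edge (b,a) lies in no bag, so the decomposition is invalid.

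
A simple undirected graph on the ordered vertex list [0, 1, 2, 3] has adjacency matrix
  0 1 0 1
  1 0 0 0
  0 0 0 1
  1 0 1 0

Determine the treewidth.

1

A width-1 tree decomposition is:
Bags: B1 = {2, 3}  B2 = {0, 3}  B3 = {0, 1}
Tree: B1–B2, B2–B3
Every bag has size at most 2, so the width is 2 − 1 = 1 and tw(G) ≤ 1. Any graph with an edge has treewidth ≥ 1, and G has the edge 3–2. Hence tw(G) = 1 exactly.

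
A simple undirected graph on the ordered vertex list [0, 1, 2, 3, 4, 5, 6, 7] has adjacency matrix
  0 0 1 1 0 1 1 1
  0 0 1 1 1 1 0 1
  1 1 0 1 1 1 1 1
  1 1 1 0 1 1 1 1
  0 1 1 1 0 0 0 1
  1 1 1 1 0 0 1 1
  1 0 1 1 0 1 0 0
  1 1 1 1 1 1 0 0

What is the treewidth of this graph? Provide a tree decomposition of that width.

Treewidth 4.
One such decomposition:
Bags: B1 = {1, 2, 3, 5, 7}  B2 = {0, 2, 3, 5, 7}  B3 = {0, 2, 3, 5, 6}  B4 = {1, 2, 3, 4, 7}
Tree: B1–B2, B2–B3, B1–B4

Each bag holds 5 vertices, so the decomposition has width 4, which upper-bounds the treewidth. On the other hand G contains the 5-clique {1, 2, 3, 4, 7}. A clique must lie in a single bag of any decomposition, so no decomposition can have width below 4. Hence tw(G) = 4 exactly.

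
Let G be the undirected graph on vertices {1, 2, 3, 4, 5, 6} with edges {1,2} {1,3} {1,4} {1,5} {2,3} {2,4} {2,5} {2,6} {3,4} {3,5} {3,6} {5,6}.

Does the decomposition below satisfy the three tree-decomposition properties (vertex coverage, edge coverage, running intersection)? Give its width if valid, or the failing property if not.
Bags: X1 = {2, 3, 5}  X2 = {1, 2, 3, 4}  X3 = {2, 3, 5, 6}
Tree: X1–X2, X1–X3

A tree decomposition must satisfy three properties: every vertex lies in some bag; for every edge, both endpoints lie together in some bag; and for every vertex, the bags containing it form a connected subtree. Here edge (1,5) lies in no bag, so the decomposition is invalid.

No — edge (1,5) lies in no bag.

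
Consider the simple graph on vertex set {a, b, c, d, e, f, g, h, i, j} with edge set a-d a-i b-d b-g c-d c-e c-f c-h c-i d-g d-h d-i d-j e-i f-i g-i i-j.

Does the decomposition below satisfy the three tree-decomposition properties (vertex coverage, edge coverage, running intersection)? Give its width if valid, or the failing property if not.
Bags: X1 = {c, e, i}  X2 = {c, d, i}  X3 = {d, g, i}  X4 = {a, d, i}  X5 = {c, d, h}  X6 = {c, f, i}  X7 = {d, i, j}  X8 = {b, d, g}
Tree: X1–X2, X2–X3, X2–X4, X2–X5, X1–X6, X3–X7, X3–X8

Yes; width 2.

Every vertex of G appears in some bag (union = {a, b, c, d, e, f, g, h, i, j}); every edge is covered by a bag; and for each vertex v the set of bags containing v is connected in the bag tree. The decomposition is therefore valid. The largest bag has 3 vertices, so the width is 2.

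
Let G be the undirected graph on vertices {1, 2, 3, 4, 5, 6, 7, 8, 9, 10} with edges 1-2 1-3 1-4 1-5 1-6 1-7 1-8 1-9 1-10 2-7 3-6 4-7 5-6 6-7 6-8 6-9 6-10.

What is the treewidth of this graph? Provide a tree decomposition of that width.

Every bag has size at most 3, so the width is 3 − 1 = 2 and tw(G) ≤ 2. Conversely, {1, 2, 7} is a clique of size 3, and the vertices of any clique must share a bag in every tree decomposition; so some bag has ≥ 3 vertices and tw(G) ≥ 2. Therefore the treewidth is 2.

Treewidth 2.
One optimal decomposition is:
Bags: B1 = {1, 6, 9}  B2 = {1, 6, 7}  B3 = {1, 6, 8}  B4 = {1, 2, 7}  B5 = {1, 5, 6}  B6 = {1, 3, 6}  B7 = {1, 4, 7}  B8 = {1, 6, 10}
Tree: B1–B2, B2–B3, B2–B4, B1–B5, B5–B6, B2–B7, B6–B8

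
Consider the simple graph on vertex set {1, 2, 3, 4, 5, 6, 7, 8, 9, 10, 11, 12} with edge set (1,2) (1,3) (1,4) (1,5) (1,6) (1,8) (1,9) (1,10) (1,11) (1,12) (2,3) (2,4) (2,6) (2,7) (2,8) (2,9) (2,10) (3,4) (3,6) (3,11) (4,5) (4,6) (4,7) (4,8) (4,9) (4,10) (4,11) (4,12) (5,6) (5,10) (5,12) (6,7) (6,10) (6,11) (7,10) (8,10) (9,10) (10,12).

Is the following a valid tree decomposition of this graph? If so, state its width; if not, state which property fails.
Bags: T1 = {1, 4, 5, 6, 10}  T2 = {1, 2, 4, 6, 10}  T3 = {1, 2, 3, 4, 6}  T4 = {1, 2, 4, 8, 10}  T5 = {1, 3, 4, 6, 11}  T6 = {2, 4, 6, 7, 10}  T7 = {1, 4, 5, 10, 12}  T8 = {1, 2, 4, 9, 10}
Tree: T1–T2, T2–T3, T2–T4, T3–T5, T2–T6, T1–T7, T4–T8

Yes; width 4.

Every vertex of G appears in some bag (union = {1, 2, 3, 4, 5, 6, 7, 8, 9, 10, 11, 12}); every edge is covered by a bag; and for each vertex v the set of bags containing v is connected in the bag tree. The decomposition is therefore valid. The largest bag has 5 vertices, so the width is 4.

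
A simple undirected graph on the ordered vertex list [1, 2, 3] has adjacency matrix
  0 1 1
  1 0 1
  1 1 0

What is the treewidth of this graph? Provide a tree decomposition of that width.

Treewidth 2.
Bags: B1 = {1, 2, 3}
Tree: (single bag)

With just one bag of size 3, the width is 3 − 1 = 2, so tw(G) ≤ 2. Conversely, {1, 2, 3} is a clique of size 3, and the vertices of any clique must share a bag in every tree decomposition; so some bag has ≥ 3 vertices and tw(G) ≥ 2. Combining the bounds, tw(G) = 2.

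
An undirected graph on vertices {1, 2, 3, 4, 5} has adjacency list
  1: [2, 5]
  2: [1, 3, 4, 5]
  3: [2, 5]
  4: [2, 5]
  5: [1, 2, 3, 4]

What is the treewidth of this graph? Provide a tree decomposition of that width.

Every bag has size at most 3, so the width is 3 − 1 = 2 and tw(G) ≤ 2. For the lower bound, the 3 vertices {1, 2, 5} are pairwise adjacent, and any tree decomposition puts a clique entirely inside one bag — forcing width ≥ 2. Combining the bounds, tw(G) = 2.

Treewidth 2.
One such decomposition:
Bags: B1 = {2, 3, 5}  B2 = {2, 4, 5}  B3 = {1, 2, 5}
Tree: B1–B2, B2–B3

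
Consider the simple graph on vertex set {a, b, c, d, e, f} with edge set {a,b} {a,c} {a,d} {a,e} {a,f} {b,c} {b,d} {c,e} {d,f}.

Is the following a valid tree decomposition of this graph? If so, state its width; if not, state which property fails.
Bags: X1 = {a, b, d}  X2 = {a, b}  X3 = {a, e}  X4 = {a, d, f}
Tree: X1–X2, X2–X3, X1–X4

No — vertex c appears in no bag.

A tree decomposition must satisfy three properties: every vertex lies in some bag; for every edge, both endpoints lie together in some bag; and for every vertex, the bags containing it form a connected subtree. Here vertex c appears in no bag, so the decomposition is invalid.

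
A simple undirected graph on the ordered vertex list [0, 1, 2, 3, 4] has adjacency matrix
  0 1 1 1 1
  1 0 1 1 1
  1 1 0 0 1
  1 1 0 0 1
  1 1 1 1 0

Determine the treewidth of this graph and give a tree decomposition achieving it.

Every bag has size at most 4, so the width is 4 − 1 = 3 and tw(G) ≤ 3. For the lower bound, the 4 vertices {0, 1, 2, 4} are pairwise adjacent, and any tree decomposition puts a clique entirely inside one bag — forcing width ≥ 3. Therefore the treewidth is 3.

Treewidth 3.
Bags: B1 = {0, 1, 2, 4}  B2 = {0, 1, 3, 4}
Tree: B1–B2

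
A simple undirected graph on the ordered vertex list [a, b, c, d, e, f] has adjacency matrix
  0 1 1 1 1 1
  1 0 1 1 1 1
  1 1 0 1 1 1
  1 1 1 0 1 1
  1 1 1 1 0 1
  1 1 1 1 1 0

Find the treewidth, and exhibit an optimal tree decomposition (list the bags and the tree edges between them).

A single bag containing all 6 vertices is trivially a valid decomposition of width 5. On the other hand G contains the 6-clique {a, b, c, d, e, f}. A clique must lie in a single bag of any decomposition, so no decomposition can have width below 5. The upper and lower bounds meet at 5, so that is the treewidth.

Treewidth 5.
Bags: B1 = {a, b, c, d, e, f}
Tree: (single bag)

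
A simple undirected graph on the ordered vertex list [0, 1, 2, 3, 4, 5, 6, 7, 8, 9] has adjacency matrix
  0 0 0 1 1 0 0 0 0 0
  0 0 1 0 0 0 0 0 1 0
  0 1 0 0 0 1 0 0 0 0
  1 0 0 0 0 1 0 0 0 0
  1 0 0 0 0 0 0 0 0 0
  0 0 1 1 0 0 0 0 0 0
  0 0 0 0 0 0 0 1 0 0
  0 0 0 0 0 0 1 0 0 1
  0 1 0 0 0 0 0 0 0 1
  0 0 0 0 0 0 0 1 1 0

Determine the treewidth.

1

A width-1 tree decomposition is:
Bags: B1 = {6, 7}  B2 = {7, 9}  B3 = {8, 9}  B4 = {1, 8}  B5 = {1, 2}  B6 = {2, 5}  B7 = {3, 5}  B8 = {0, 3}  B9 = {0, 4}
Tree: B1–B2, B2–B3, B3–B4, B4–B5, B5–B6, B6–B7, B7–B8, B8–B9
Each bag holds 2 vertices, so the decomposition has width 1, which upper-bounds the treewidth. Any graph with an edge has treewidth ≥ 1, and G has the edge 6–7. The upper and lower bounds meet at 1, so that is the treewidth.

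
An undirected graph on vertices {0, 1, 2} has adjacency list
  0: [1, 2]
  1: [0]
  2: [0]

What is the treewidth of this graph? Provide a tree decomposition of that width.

The largest bag has 2 vertices, giving width 1; this decomposition certifies tw(G) ≤ 1. Any graph with an edge has treewidth ≥ 1, and G has the edge 0–2. Combining the bounds, tw(G) = 1.

Treewidth 1.
One such decomposition:
Bags: B1 = {0, 2}  B2 = {0, 1}
Tree: B1–B2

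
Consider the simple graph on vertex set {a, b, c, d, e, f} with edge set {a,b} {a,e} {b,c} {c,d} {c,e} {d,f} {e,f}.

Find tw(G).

A width-2 tree decomposition is:
Bags: B1 = {a, b, e}  B2 = {b, c, e}  B3 = {c, e, f}  B4 = {c, d, f}
Tree: B1–B2, B2–B3, B3–B4
Every bag has size at most 3, so the width is 3 − 1 = 2 and tw(G) ≤ 2. Since a–b–c–e–a is a cycle in G, G is not acyclic. Forests are exactly the graphs of treewidth ≤ 1, so tw(G) ≥ 2. The upper and lower bounds meet at 2, so that is the treewidth.

2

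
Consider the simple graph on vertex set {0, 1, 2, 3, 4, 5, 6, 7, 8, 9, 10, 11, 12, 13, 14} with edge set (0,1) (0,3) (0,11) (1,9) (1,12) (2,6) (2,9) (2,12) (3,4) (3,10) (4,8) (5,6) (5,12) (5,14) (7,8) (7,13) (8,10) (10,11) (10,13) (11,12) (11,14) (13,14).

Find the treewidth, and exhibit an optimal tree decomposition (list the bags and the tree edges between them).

Every bag has size at most 4, so the width is 4 − 1 = 3 and tw(G) ≤ 3. For the lower bound: the 4 vertex sets {4,7,8}, {3}, {10}, {0,11,13,14} are disjoint, each induces a connected subgraph, and every pair is joined by at least one edge of G. Contracting each set to a single vertex therefore yields K_{4} as a minor, and since treewidth is minor-monotone, tw(G) ≥ tw(K_{4}) = 3. Combining the bounds, tw(G) = 3.

Treewidth 3.
One optimal decomposition is:
Bags: B1 = {3, 4, 7, 8}  B2 = {3, 7, 8, 10}  B3 = {3, 7, 10, 13}  B4 = {0, 3, 10, 13}  B5 = {0, 10, 11, 13}  B6 = {0, 11, 13, 14}  B7 = {0, 1, 11, 14}  B8 = {1, 11, 12, 14}  B9 = {1, 5, 12, 14}  B10 = {1, 5, 9, 12}  B11 = {2, 5, 9, 12}  B12 = {2, 5, 6, 9}
Tree: B1–B2, B2–B3, B3–B4, B4–B5, B5–B6, B6–B7, B7–B8, B8–B9, B9–B10, B10–B11, B11–B12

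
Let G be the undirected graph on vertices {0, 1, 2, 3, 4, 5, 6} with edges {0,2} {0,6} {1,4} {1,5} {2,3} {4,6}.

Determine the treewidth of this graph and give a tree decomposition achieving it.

Treewidth 1.
One such decomposition:
Bags: B1 = {1, 5}  B2 = {1, 4}  B3 = {4, 6}  B4 = {0, 6}  B5 = {0, 2}  B6 = {2, 3}
Tree: B1–B2, B2–B3, B3–B4, B4–B5, B5–B6

Every bag has size at most 2, so the width is 2 − 1 = 1 and tw(G) ≤ 1. Any graph with an edge has treewidth ≥ 1, and G has the edge 5–1. Hence tw(G) = 1 exactly.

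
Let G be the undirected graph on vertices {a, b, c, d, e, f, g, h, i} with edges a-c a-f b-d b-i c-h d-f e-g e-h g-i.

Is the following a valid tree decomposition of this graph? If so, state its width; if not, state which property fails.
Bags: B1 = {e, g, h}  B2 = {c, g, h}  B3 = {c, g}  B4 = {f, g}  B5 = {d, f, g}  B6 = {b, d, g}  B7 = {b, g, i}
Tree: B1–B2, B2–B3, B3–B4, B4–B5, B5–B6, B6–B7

A tree decomposition must satisfy three properties: every vertex lies in some bag; for every edge, both endpoints lie together in some bag; and for every vertex, the bags containing it form a connected subtree. Here vertex a appears in no bag, so the decomposition is invalid.

No — vertex a appears in no bag.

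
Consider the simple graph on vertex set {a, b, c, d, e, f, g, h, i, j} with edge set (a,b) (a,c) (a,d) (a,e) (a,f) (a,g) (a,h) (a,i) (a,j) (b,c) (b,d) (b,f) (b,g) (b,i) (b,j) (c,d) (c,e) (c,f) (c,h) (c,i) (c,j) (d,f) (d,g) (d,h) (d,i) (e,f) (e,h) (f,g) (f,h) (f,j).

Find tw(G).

A width-4 tree decomposition is:
Bags: B1 = {a, b, d, f, g}  B2 = {a, b, c, d, f}  B3 = {a, c, d, f, h}  B4 = {a, b, c, f, j}  B5 = {a, b, c, d, i}  B6 = {a, c, e, f, h}
Tree: B1–B2, B2–B3, B2–B4, B2–B5, B3–B6
Every bag has size at most 5, so the width is 5 − 1 = 4 and tw(G) ≤ 4. Conversely, {a, b, d, f, g} is a clique of size 5, and the vertices of any clique must share a bag in every tree decomposition; so some bag has ≥ 5 vertices and tw(G) ≥ 4. Hence tw(G) = 4 exactly.

4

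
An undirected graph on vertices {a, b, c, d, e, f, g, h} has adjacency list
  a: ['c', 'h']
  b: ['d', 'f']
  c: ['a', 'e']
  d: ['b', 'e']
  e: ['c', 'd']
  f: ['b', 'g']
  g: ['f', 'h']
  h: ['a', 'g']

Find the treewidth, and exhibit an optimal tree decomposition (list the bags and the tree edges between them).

Treewidth 2.
One such decomposition:
Bags: B1 = {b, d, e}  B2 = {b, c, e}  B3 = {a, b, c}  B4 = {a, b, h}  B5 = {b, g, h}  B6 = {b, f, g}
Tree: B1–B2, B2–B3, B3–B4, B4–B5, B5–B6

Every bag has size at most 3, so the width is 3 − 1 = 2 and tw(G) ≤ 2. For the lower bound, G contains the cycle b–d–e–c–a–h–g–f–b, so G is not a forest; only forests have treewidth ≤ 1, hence tw(G) ≥ 2. Combining the bounds, tw(G) = 2.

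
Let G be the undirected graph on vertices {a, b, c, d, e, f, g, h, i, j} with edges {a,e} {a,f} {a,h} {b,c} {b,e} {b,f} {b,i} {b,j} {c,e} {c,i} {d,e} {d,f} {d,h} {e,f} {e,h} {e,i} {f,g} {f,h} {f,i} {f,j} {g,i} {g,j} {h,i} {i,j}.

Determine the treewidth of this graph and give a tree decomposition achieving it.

Each bag holds 4 vertices, so the decomposition has width 3, which upper-bounds the treewidth. Conversely, {b, c, e, i} is a clique of size 4, and the vertices of any clique must share a bag in every tree decomposition; so some bag has ≥ 4 vertices and tw(G) ≥ 3. Therefore the treewidth is 3.

Treewidth 3.
One such decomposition:
Bags: B1 = {a, e, f, h}  B2 = {e, f, h, i}  B3 = {b, e, f, i}  B4 = {b, f, i, j}  B5 = {f, g, i, j}  B6 = {d, e, f, h}  B7 = {b, c, e, i}
Tree: B1–B2, B2–B3, B3–B4, B4–B5, B2–B6, B3–B7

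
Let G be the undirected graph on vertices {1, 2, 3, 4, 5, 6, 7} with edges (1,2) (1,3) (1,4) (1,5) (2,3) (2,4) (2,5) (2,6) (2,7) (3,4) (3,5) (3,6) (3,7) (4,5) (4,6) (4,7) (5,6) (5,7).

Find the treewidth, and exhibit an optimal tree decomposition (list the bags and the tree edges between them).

Every bag has size at most 5, so the width is 5 − 1 = 4 and tw(G) ≤ 4. On the other hand G contains the 5-clique {1, 2, 3, 4, 5}. A clique must lie in a single bag of any decomposition, so no decomposition can have width below 4. Therefore the treewidth is 4.

Treewidth 4.
One optimal decomposition is:
Bags: B1 = {1, 2, 3, 4, 5}  B2 = {2, 3, 4, 5, 7}  B3 = {2, 3, 4, 5, 6}
Tree: B1–B2, B2–B3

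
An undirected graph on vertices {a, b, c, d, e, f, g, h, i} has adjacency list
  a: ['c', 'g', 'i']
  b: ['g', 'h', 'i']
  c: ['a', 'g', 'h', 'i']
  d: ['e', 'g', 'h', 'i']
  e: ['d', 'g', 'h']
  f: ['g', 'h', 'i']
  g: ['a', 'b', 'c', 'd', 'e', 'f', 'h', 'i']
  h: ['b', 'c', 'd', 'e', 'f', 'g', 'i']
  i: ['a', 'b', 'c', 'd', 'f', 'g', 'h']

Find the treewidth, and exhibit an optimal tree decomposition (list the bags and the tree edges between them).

The largest bag has 4 vertices, giving width 3; this decomposition certifies tw(G) ≤ 3. Conversely, {d, e, g, h} is a clique of size 4, and the vertices of any clique must share a bag in every tree decomposition; so some bag has ≥ 4 vertices and tw(G) ≥ 3. Therefore the treewidth is 3.

Treewidth 3.
One such decomposition:
Bags: B1 = {c, g, h, i}  B2 = {a, c, g, i}  B3 = {d, g, h, i}  B4 = {d, e, g, h}  B5 = {b, g, h, i}  B6 = {f, g, h, i}
Tree: B1–B2, B1–B3, B3–B4, B3–B5, B3–B6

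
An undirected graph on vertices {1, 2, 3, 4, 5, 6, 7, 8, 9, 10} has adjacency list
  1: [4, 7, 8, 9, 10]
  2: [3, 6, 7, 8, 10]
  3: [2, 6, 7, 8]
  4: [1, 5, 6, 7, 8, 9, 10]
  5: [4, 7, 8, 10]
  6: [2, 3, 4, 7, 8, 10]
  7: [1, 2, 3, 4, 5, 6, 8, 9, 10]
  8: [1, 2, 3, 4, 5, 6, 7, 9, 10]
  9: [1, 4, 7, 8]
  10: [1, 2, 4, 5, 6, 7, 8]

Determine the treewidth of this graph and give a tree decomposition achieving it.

Each bag holds 5 vertices, so the decomposition has width 4, which upper-bounds the treewidth. Conversely, {2, 6, 7, 8, 10} is a clique of size 5, and the vertices of any clique must share a bag in every tree decomposition; so some bag has ≥ 5 vertices and tw(G) ≥ 4. Hence tw(G) = 4 exactly.

Treewidth 4.
One such decomposition:
Bags: B1 = {1, 4, 7, 8, 10}  B2 = {4, 5, 7, 8, 10}  B3 = {4, 6, 7, 8, 10}  B4 = {2, 6, 7, 8, 10}  B5 = {2, 3, 6, 7, 8}  B6 = {1, 4, 7, 8, 9}
Tree: B1–B2, B2–B3, B3–B4, B4–B5, B1–B6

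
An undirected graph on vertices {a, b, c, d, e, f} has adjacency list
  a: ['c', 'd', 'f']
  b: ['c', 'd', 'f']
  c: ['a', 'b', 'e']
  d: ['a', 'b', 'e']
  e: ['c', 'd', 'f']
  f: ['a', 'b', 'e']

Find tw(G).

3

A width-3 tree decomposition is:
Bags: B1 = {a, c, d, f}  B2 = {b, c, d, f}  B3 = {c, d, e, f}
Tree: B1–B2, B2–B3
The largest bag has 4 vertices, giving width 3; this decomposition certifies tw(G) ≤ 3. For the lower bound: the 4 vertex sets {a,c}, {b,d}, {f}, {e} are disjoint, each induces a connected subgraph, and every pair is joined by at least one edge of G. Contracting each set to a single vertex therefore yields K_{4} as a minor, and since treewidth is minor-monotone, tw(G) ≥ tw(K_{4}) = 3. The upper and lower bounds meet at 3, so that is the treewidth.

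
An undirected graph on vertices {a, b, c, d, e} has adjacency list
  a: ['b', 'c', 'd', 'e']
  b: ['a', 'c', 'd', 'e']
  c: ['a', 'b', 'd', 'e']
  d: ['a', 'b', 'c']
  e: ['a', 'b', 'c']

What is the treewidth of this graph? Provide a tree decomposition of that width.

Treewidth 3.
Bags: B1 = {a, b, c, e}  B2 = {a, b, c, d}
Tree: B1–B2

Each bag holds 4 vertices, so the decomposition has width 3, which upper-bounds the treewidth. For the lower bound, the 4 vertices {a, b, c, d} are pairwise adjacent, and any tree decomposition puts a clique entirely inside one bag — forcing width ≥ 3. Hence tw(G) = 3 exactly.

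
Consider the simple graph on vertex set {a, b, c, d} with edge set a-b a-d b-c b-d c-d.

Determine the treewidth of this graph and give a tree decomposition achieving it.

The largest bag has 3 vertices, giving width 2; this decomposition certifies tw(G) ≤ 2. On the other hand G contains the 3-clique {b, c, d}. A clique must lie in a single bag of any decomposition, so no decomposition can have width below 2. Combining the bounds, tw(G) = 2.

Treewidth 2.
One optimal decomposition is:
Bags: B1 = {a, b, d}  B2 = {b, c, d}
Tree: B1–B2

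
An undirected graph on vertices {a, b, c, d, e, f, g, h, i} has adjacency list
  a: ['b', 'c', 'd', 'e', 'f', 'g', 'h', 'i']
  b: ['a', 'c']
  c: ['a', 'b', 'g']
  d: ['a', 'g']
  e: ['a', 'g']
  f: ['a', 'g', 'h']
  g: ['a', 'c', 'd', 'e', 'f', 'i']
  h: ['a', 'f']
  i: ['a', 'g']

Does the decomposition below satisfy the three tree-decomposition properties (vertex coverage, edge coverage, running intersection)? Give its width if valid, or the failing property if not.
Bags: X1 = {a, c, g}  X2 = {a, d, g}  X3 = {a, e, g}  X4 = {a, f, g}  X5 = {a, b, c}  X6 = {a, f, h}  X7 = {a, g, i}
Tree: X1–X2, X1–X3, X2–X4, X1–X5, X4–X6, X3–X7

Yes; width 2.

Vertex coverage: the bags together contain {a, b, c, d, e, f, g, h, i}, the full vertex set. Edge coverage: each edge of G has both endpoints in at least one bag. Running intersection: for every vertex, the bags containing it form a connected subtree. All three properties hold, so this is a valid tree decomposition of width max|bag| − 1 = 2, and hence tw(G) ≤ 2.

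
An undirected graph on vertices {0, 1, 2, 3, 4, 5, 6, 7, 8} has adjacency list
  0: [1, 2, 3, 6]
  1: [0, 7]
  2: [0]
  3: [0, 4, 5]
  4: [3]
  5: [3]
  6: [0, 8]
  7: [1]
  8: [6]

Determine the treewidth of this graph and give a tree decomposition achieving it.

Treewidth 1.
One optimal decomposition is:
Bags: B1 = {0, 1}  B2 = {0, 2}  B3 = {0, 3}  B4 = {0, 6}  B5 = {6, 8}  B6 = {1, 7}  B7 = {3, 4}  B8 = {3, 5}
Tree: B1–B2, B2–B3, B2–B4, B4–B5, B1–B6, B3–B7, B7–B8

Each bag holds 2 vertices, so the decomposition has width 1, which upper-bounds the treewidth. G has an edge, so its treewidth is at least 1. Hence tw(G) = 1 exactly.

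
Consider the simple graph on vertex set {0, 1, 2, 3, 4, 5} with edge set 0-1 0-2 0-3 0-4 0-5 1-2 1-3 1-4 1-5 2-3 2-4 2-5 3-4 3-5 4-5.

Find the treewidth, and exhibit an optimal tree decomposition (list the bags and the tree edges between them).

Treewidth 5.
One optimal decomposition is:
Bags: B1 = {0, 1, 2, 3, 4, 5}
Tree: (single bag)

A single bag containing all 6 vertices is trivially a valid decomposition of width 5. Conversely, {0, 1, 2, 3, 4, 5} is a clique of size 6, and the vertices of any clique must share a bag in every tree decomposition; so some bag has ≥ 6 vertices and tw(G) ≥ 5. Therefore the treewidth is 5.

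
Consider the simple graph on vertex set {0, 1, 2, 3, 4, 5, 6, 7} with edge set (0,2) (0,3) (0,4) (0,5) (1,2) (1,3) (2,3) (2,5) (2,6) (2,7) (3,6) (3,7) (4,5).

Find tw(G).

A width-2 tree decomposition is:
Bags: B1 = {0, 2, 5}  B2 = {0, 2, 3}  B3 = {2, 3, 7}  B4 = {0, 4, 5}  B5 = {2, 3, 6}  B6 = {1, 2, 3}
Tree: B1–B2, B2–B3, B1–B4, B3–B5, B5–B6
Each bag holds 3 vertices, so the decomposition has width 2, which upper-bounds the treewidth. Conversely, {0, 2, 3} is a clique of size 3, and the vertices of any clique must share a bag in every tree decomposition; so some bag has ≥ 3 vertices and tw(G) ≥ 2. The upper and lower bounds meet at 2, so that is the treewidth.

2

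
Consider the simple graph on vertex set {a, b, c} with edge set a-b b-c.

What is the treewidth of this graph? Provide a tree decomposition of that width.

Treewidth 1.
One such decomposition:
Bags: B1 = {a, b}  B2 = {b, c}
Tree: B1–B2

Every bag has size at most 2, so the width is 2 − 1 = 1 and tw(G) ≤ 1. Any graph with an edge has treewidth ≥ 1, and G has the edge a–b. Therefore the treewidth is 1.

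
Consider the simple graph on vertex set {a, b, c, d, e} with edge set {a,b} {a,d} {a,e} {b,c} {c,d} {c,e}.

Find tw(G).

A width-2 tree decomposition is:
Bags: B1 = {a, c, d}  B2 = {a, c, e}  B3 = {a, b, c}
Tree: B1–B2, B2–B3
The largest bag has 3 vertices, giving width 2; this decomposition certifies tw(G) ≤ 2. The edges d–c–e–a–d form a cycle, so G is not a tree and its treewidth is at least 2. Combining the bounds, tw(G) = 2.

2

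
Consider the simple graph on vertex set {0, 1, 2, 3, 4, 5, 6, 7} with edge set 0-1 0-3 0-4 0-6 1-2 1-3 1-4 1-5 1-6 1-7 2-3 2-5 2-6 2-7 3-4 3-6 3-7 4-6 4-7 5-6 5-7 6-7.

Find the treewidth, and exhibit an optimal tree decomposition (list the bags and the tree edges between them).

Every bag has size at most 5, so the width is 5 − 1 = 4 and tw(G) ≤ 4. Conversely, {1, 2, 3, 6, 7} is a clique of size 5, and the vertices of any clique must share a bag in every tree decomposition; so some bag has ≥ 5 vertices and tw(G) ≥ 4. Combining the bounds, tw(G) = 4.

Treewidth 4.
One such decomposition:
Bags: B1 = {1, 2, 3, 6, 7}  B2 = {1, 2, 5, 6, 7}  B3 = {1, 3, 4, 6, 7}  B4 = {0, 1, 3, 4, 6}
Tree: B1–B2, B1–B3, B3–B4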